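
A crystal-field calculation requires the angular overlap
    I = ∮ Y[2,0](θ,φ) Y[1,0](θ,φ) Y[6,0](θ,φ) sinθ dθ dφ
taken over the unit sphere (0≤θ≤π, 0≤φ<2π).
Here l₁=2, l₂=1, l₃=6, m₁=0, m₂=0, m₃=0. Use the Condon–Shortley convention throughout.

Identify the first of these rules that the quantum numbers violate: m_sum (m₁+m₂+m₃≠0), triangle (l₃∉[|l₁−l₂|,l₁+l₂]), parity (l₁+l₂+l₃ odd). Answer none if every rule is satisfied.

azimuthal sum: 0 + 0 + 0 = 0  ✓
l₃ must lie in [1,3]; have l₃=6  ✗
L = 2 + 1 + 6 = 9 (odd)

triangle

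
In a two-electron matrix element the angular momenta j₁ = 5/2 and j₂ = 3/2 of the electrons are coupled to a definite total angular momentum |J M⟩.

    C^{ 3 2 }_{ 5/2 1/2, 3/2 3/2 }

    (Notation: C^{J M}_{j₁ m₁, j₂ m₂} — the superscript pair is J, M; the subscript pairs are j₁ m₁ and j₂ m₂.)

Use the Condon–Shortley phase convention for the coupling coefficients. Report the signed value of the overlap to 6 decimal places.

−√(1/2) ≈ -0.707107

√[7·1!4!2!/8! · 3!2!3!0!5!1!] = √(72)
  +(−1)^1/∏(1,0,1,2,3,0)! = -1/12  (running -1/12)
⟨..|..⟩ = √(72)·(-1/12) = -0.707107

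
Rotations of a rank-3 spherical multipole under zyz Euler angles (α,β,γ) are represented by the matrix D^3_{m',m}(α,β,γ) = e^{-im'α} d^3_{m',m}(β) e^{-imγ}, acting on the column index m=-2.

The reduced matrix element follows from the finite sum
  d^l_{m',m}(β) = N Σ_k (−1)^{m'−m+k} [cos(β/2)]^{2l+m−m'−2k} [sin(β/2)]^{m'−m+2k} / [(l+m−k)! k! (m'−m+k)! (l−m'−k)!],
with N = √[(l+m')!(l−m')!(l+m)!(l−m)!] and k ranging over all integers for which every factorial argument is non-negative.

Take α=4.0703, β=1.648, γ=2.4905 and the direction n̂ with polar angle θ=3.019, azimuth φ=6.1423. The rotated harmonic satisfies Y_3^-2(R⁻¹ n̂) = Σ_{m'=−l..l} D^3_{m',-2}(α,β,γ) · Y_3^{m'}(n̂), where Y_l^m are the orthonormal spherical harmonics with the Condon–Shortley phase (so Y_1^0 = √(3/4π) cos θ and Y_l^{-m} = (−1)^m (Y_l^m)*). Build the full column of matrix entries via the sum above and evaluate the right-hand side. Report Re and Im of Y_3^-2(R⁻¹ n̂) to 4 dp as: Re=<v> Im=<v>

Need the full column D^3_{m',-2} for m'=−3..3 at α=4.0703, β=1.6480, γ=2.4905.
cos(β/2)=0.679291, sin(β/2)=0.733869
d^3_{-3,-2}: single k=1 term ⇒ +0.260000;  D = -0.022555-0.259020i
d^3_{-2,-2}: k∈[0..1] ⇒ +0.098251 -0.573365 = -0.475114;  D = -0.403742-0.250451i
d^3_{-1,-2}: k∈[0..1] ⇒ -0.335659 +0.783526 = +0.447867;  D = -0.416993+0.163407i
d^3_{0,-2}: k∈[0..1] ⇒ +0.628089 -0.733072 = -0.104982;  D = -0.027862+0.101218i
d^3_{1,-2}: k∈[0..1] ⇒ -0.783526 +0.457244 = -0.326282;  D = -0.200074-0.257741i
d^3_{2,-2}: k∈[0..1] ⇒ +0.669200 -0.156211 = +0.512989;  D = -0.512906+0.009237i
d^3_{3,-2}: single k=0 term ⇒ -0.354180;  D = -0.206966+0.287417i
Y_3^{m'}(θ=3.019,φ=6.1423) and Σ D·Y over m':
  (-0.0226-0.2590i)·(+0.0007+0.0003i)  (-0.4037-0.2505i)·(-0.0146-0.0042i)  (-0.4170+0.1634i)·(+0.1536+0.0218i)  (-0.0279+0.1012i)·(-0.7131+0.0000i)  (-0.2001-0.2577i)·(-0.1536+0.0218i)  (-0.5129+0.0092i)·(-0.0146+0.0042i)  (-0.2070+0.2874i)·(-0.0007+0.0003i)
Y_3^-2(R⁻¹ n̂) = +0.000985-0.018330i

Re=0.0010 Im=-0.0183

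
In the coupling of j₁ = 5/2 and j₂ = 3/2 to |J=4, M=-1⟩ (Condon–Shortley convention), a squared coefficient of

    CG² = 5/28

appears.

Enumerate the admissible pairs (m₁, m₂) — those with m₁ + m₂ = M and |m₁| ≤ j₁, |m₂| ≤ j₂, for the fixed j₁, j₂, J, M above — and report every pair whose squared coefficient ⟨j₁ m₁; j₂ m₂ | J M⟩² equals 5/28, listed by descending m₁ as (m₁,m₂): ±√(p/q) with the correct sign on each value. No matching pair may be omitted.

Admissible pairs with m₁+m₂ = M = -1: (-5/2,3/2), (-3/2,1/2), (-1/2,-1/2), (1/2,-3/2)
  (m₁,m₂)=(1/2,-3/2): CG² = 5/28, CG = +√(5/28)   ← matches the target
  (m₁,m₂)=(-1/2,-1/2): CG² = 15/28, CG = +√(15/28)
  (m₁,m₂)=(-3/2,1/2): CG² = 15/56, CG = +√(15/56)
  (m₁,m₂)=(-5/2,3/2): CG² = 1/56, CG = +√(1/56)
Pairs with CG² = 5/28: (1/2,-3/2): +√(5/28)

(1/2,-3/2): +√(5/28)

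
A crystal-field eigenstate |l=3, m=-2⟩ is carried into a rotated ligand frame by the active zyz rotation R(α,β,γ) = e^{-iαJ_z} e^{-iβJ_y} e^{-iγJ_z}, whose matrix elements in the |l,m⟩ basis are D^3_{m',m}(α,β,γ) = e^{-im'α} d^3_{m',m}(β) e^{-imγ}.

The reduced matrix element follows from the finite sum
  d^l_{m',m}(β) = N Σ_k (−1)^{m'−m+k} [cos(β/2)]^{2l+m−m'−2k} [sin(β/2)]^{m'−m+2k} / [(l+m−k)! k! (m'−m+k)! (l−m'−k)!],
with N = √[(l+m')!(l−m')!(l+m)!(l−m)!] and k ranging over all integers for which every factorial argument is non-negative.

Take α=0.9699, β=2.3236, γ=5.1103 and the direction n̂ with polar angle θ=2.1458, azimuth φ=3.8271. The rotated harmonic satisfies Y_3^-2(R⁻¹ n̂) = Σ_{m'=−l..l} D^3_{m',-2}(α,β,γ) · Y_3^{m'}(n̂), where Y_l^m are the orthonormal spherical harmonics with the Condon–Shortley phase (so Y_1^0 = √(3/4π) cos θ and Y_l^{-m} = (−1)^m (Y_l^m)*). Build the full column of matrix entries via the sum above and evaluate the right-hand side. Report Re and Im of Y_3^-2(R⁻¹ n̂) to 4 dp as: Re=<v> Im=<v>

Need the full column D^3_{m',-2} for m'=−3..3 at α=0.9699, β=2.3236, γ=5.1103.
cos(β/2)=0.397689, sin(β/2)=0.917520
d^3_{-3,-2}: single k=1 term ⇒ +0.022357;  D = +0.018895+0.011950i
d^3_{-2,-2}: k∈[0..1] ⇒ +0.003956 -0.105287 = -0.101331;  D = -0.093095+0.040017i
d^3_{-1,-2}: k∈[0..1] ⇒ -0.028862 +0.307261 = +0.278398;  D = +0.053924-0.273126i
d^3_{0,-2}: k∈[0..1] ⇒ +0.115336 -0.613917 = -0.498581;  D = +0.348856+0.356206i
d^3_{1,-2}: k∈[0..1] ⇒ -0.307261 +0.817753 = +0.510492;  D = -0.502777+0.088417i
d^3_{2,-2}: k∈[0..1] ⇒ +0.560427 -0.596615 = -0.036188;  D = +0.014981-0.032942i
d^3_{3,-2}: single k=0 term ⇒ -0.633428;  D = -0.327341-0.542291i
Y_3^{m'}(θ=2.1458,φ=3.8271) and Σ D·Y over m':
  (+0.0189+0.0119i)·(+0.1151+0.2181i)  (-0.0931+0.0400i)·(-0.0777+0.3836i)  (+0.0539-0.2731i)·(-0.1005+0.0822i)  (+0.3489+0.3562i)·(+0.3087+0.0000i)  (-0.5028+0.0884i)·(+0.1005+0.0822i)  (+0.0150-0.0329i)·(-0.0777-0.3836i)  (-0.3273-0.5423i)·(-0.1151+0.2181i)
Y_3^-2(R⁻¹ n̂) = +0.200504+0.063945i

Re=0.2005 Im=0.0639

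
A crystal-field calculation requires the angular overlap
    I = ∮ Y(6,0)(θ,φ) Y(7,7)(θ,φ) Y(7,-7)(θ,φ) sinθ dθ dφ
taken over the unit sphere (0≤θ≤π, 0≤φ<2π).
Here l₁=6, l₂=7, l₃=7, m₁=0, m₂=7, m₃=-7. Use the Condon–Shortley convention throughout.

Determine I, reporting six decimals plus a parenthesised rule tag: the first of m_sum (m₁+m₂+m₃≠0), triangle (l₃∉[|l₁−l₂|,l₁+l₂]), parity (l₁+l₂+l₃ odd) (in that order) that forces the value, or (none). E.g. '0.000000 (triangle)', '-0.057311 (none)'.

0.078723 (none)

Checks pass: Σm=0; 20 even; l₃=7∈[1,13].
(2·6+1)(2·7+1)(2·7+1) = 2925
Δ: 6! 6! 8! / 21! → 1/2444321880
sum: t=0:+1/2612736000 t=1:−1/20736000 t=2:+1/1658880 t=3:−1/746496 t=4:+1/1658880 t=5:−1/20736000 t=6:+1/2612736000 = -1/4354560
3j²(6 7 7; 0 0 0) = Δ·Π!·Σ² = 1000/138567  (sign +1)
sum: t=6:+1/20901888000 = 1/20901888000
3j²(6 7 7; 0 7 -7) = Δ·Π!·Σ² = 143/38760  (sign +1)
combine: 4πI² = 2925·1000/138567·143/38760 = 8125/104329
take √, sign +1: I = 0.07872347
No selection rule forces the value: the integral is nonzero (none).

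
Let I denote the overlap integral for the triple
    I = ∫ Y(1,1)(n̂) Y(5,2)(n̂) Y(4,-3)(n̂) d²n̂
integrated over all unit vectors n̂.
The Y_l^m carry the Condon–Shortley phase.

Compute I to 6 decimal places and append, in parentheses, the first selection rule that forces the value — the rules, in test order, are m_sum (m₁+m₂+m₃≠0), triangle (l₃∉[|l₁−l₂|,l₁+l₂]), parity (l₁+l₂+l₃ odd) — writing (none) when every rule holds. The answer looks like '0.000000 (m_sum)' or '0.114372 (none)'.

Checks pass: Σm=0; 10 even; l₃=4∈[4,6].
(2·1+1)(2·5+1)(2·4+1) = 297
Δ: 2! 0! 8! / 11! → 1/495
sum: t=1:−1/576 = -1/576
3j²(1 5 4; 0 0 0) = Δ·Π!·Σ² = 5/99  (sign -1)
sum: t=0:+1/10080 = 1/10080
3j²(1 5 4; 1 2 -3) = Δ·Π!·Σ² = 1/165  (sign -1)
combine: 4πI² = 297·5/99·1/165 = 1/11
take √, sign +1: I = 0.08505478
No selection rule forces the value: the integral is nonzero (none).

0.085055 (none)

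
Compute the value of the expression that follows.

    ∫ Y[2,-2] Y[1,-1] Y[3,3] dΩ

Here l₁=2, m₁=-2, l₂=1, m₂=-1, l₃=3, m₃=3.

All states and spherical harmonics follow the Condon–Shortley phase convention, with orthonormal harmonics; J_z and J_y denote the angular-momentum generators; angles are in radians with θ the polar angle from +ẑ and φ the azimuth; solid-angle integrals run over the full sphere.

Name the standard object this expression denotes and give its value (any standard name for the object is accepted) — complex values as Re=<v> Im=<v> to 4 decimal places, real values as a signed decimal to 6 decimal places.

This is a Gaunt coefficient — the integral of a triple product of spherical harmonics over the sphere.
Checks pass: Σm=0; 6 even; l₃=3∈[1,3].
(2·2+1)(2·1+1)(2·3+1) = 105
Δ: 0! 4! 2! / 7! → 1/105
sum: t=0:+1/4 = 1/4
3j²(2 1 3; 0 0 0) = Δ·Π!·Σ² = 3/35  (sign -1)
sum: t=0:+1/48 = 1/48
3j²(2 1 3; -2 -1 3) = Δ·Π!·Σ² = 1/7  (sign +1)
combine: 4πI² = 105·3/35·1/7 = 9/7
take √, sign -1: I = -0.31986543

Gaunt coefficient, -0.319865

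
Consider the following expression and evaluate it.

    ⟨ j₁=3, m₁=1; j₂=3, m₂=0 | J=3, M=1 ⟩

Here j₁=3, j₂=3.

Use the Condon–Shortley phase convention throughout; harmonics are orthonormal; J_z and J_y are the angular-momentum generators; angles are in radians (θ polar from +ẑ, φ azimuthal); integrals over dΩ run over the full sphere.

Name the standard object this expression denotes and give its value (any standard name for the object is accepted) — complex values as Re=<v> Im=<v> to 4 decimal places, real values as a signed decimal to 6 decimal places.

This is a Clebsch–Gordan (vector-coupling) coefficient.
triangle: 3!*3!*3!/10! = 216/3628800
(j±m)!: 4!*2!*3!*3!*4!*2! = 82944
prefactor² = (2J+1)*Δ*N² = 864/25
  k=0: +1/(0!*3!*2!*3!*1!*0!) = 1/72
  k=1: −1/(1!*2!*1!*2!*2!*1!) = -1/8
  k=2: +1/(2!*1!*0!*1!*3!*2!) = 1/24
Σ = -5/72  ⇒  CG² = 864/25*(-5/72)² = 1/6
CG = −√(1/6) = -0.408248

Clebsch–Gordan coefficient, −√(1/6) ≈ -0.408248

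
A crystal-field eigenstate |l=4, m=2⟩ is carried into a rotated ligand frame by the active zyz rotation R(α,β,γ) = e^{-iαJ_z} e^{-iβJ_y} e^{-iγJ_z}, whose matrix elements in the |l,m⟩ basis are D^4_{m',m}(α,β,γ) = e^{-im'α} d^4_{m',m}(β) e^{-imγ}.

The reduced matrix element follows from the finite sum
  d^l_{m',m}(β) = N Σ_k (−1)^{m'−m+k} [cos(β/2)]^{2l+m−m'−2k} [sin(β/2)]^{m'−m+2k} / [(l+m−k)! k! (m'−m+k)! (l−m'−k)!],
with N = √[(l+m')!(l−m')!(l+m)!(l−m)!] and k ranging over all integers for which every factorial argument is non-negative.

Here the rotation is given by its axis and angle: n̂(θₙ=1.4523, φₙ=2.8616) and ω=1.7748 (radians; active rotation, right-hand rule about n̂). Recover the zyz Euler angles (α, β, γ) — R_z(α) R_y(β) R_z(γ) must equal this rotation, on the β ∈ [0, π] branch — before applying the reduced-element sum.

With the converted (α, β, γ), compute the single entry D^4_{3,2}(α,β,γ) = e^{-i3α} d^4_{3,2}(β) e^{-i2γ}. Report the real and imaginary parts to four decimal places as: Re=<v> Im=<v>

Re=-0.1783 Im=-0.3779

Axis–angle → zyz. n̂ = (sinθₙcosφₙ, sinθₙsinφₙ, cosθₙ) = (-0.954318, +0.274411, +0.118219), ω = 1.7748.
R = I cosω + sinω [n̂]ₓ + (1−cosω) n̂n̂ᵀ gives
  R = [+0.892636, -0.430697, +0.133045; -0.199161, -0.112035, +0.973541; -0.404395, -0.895516, -0.185784]
β = atan2(√(R₁₃²+R₂₃²), R₃₃) = 1.757666; α = atan2(R₂₃, R₁₃) mod 2π = 1.434976; γ = atan2(R₃₂, −R₃₁) mod 2π = 5.136554
D^4_{3,2}(1.4350,1.7577,5.1366) = e^{-i·3·1.4350}·d^4_{3,2}(1.7577)·e^{-i·2·5.1366}. Compute d first:
Half-angle: c=0.638050, s=0.769995. N=√(5040·1·720·2)=2693.993318
Admissible k: 0..1 (factorial args all ≥0)
  k=0: (−1)^1·2693.9933/(720)·0.6380^7·0.7700^1 = -0.124032
  k=1: (−1)^2·2693.9933/(240)·0.6380^5·0.7700^3 = +0.541904
d^4_{3,2}(1.7577) = -0.124032 +0.541904 = +0.417872
Phases: e^{-i·(3)·1.4350}=-0.396278+0.918130i, e^{-i·(2)·5.1366}=-0.661236+0.750178i ⇒ D=-0.178317-0.377915i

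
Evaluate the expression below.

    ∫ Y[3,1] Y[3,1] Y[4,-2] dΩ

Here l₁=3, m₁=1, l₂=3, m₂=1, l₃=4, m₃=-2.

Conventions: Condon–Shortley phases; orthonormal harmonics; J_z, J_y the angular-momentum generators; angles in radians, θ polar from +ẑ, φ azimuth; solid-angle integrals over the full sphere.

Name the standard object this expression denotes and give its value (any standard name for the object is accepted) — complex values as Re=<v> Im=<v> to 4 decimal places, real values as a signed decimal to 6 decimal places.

Gaunt coefficient, +0.162193

This is a Gaunt coefficient — the integral of a triple product of spherical harmonics over the sphere.
m-sum 0 ✓  L=10 even ✓  0≤4≤6 ✓
Π(2lᵢ+1) = 7×7×9 = 441
triangle coeff Δ(3,3,4) = 1/34650
Σ_t [0,2]: t=0:+1/72 t=1:−1/16 t=2:+1/72 = -5/144
(3j)²=2/77 [(3 3 4; 0 0 0)], sign=-1
Σ_t [0,2]: t=0:+1/192 t=1:−1/36 t=2:+1/192 = -5/288
(3j)²=20/693 [(3 3 4; 1 1 -2)], sign=-1
⇒ 4πI² = 40/121
I = (+1)√(40/121/(4π)) = 0.16219310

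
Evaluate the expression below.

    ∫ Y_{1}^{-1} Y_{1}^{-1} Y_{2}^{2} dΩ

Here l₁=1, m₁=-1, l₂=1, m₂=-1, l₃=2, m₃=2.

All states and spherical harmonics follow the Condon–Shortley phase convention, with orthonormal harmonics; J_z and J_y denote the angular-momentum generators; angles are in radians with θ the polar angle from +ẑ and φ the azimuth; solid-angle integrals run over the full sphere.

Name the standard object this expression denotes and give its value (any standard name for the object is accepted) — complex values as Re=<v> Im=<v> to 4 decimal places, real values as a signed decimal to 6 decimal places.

This is a Gaunt coefficient — the integral of a triple product of spherical harmonics over the sphere.
m-sum 0 ✓  L=4 even ✓  0≤2≤2 ✓
Π(2lᵢ+1) = 3×3×5 = 45
triangle coeff Δ(1,1,2) = 1/30
Σ_t [0,0]: t=0:+1/1 = 1/1
(3j)²=2/15 [(1 1 2; 0 0 0)], sign=+1
Σ_t [0,0]: t=0:+1/4 = 1/4
(3j)²=1/5 [(1 1 2; -1 -1 2)], sign=+1
⇒ 4πI² = 6/5
I = (+1)√(6/5/(4π)) = 0.30901936

Gaunt coefficient, +0.309019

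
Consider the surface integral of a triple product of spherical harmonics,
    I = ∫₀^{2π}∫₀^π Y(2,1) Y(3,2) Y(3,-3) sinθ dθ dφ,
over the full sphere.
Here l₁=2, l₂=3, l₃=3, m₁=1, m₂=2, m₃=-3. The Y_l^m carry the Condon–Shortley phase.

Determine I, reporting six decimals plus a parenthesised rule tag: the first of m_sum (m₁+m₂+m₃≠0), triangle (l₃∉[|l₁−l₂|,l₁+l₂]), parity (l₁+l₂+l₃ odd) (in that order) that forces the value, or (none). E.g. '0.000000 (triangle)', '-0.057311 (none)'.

m-sum 0 ✓  L=8 even ✓  1≤3≤5 ✓
Π(2lᵢ+1) = 5×7×7 = 245
triangle coeff Δ(2,3,3) = 1/3780
Σ_t [0,2]: t=0:+1/24 t=1:−1/4 t=2:+1/24 = -1/6
(3j)²=4/105 [(2 3 3; 0 0 0)], sign=+1
Σ_t [1,1]: t=1:−1/48 = -1/48
(3j)²=5/84 [(2 3 3; 1 2 -3)], sign=-1
⇒ 4πI² = 5/9
I = (-1)√(5/9/(4π)) = -0.21026104
No selection rule forces the value: the integral is nonzero (none).

-0.210261 (none)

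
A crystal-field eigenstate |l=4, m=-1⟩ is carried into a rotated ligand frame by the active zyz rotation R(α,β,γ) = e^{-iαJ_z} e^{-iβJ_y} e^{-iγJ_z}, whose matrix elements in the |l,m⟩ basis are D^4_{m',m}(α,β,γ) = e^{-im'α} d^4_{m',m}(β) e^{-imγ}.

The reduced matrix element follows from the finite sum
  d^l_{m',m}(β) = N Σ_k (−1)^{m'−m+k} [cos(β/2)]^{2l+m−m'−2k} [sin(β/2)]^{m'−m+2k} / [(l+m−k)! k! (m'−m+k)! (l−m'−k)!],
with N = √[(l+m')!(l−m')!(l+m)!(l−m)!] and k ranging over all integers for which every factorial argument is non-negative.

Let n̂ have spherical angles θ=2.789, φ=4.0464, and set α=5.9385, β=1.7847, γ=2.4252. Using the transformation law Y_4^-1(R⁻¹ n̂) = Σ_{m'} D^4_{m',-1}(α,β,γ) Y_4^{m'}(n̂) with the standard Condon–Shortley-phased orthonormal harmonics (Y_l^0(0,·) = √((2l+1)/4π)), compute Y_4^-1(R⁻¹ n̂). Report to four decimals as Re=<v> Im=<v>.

Re=0.1191 Im=-0.0477

Need the full column D^4_{m',-1} for m'=−4..4 at α=5.9385, β=1.7847, γ=2.4252.
cos(β/2)=0.627584, sin(β/2)=0.778549
d^4_{-4,-1}: single k=3 term ⇒ +0.343804;  D = +0.172122+0.297616i
d^4_{-3,-1}: k∈[2..3] ⇒ +0.293950 -0.753963 = -0.460013;  D = -0.082199-0.452609i
d^4_{-2,-1}: k∈[1..3] ⇒ +0.126656 -0.974594 +0.999908 = +0.151970;  D = -0.024966+0.149905i
d^4_{-1,-1}: k∈[0..3] ⇒ +0.024064 -0.555514 +1.709828 -0.877119 = +0.301259;  D = -0.146994+0.262964i
d^4_{0,-1}: k∈[0..3] ⇒ -0.133507 +1.232774 -1.897191 +0.486617 = -0.311307;  D = +0.234781-0.204426i
d^4_{1,-1}: k∈[0..3] ⇒ +0.370342 -1.709828 +1.315679 -0.134985 = -0.158791;  D = +0.147947-0.057674i
d^4_{2,-1}: k∈[0..2] ⇒ -0.649729 +1.499862 -0.461646 = +0.388487;  D = -0.388345+0.010496i
d^4_{3,-1}: k∈[0..1] ⇒ +0.753963 -0.696192 = +0.057771;  D = -0.054881-0.018045i
d^4_{4,-1}: single k=0 term ⇒ -0.529101;  D = +0.417223+0.325382i
Y_4^{m'}(θ=2.789,φ=4.0464) and Σ D·Y over m':
  (+0.1721+0.2976i)·(-0.0056+0.0029i)  (-0.0822-0.4526i)·(-0.0440-0.0200i)  (-0.0250+0.1499i)·(-0.0487-0.2002i)  (-0.1470+0.2630i)·(+0.2998-0.3816i)  (+0.2348-0.2044i)·(+0.3943+0.0000i)  (+0.1479-0.0577i)·(-0.2998-0.3816i)  (-0.3883+0.0105i)·(-0.0487+0.2002i)  (-0.0549-0.0180i)·(+0.0440-0.0200i)  (+0.4172+0.3254i)·(-0.0056-0.0029i)
Y_4^-1(R⁻¹ n̂) = +0.119097-0.047717i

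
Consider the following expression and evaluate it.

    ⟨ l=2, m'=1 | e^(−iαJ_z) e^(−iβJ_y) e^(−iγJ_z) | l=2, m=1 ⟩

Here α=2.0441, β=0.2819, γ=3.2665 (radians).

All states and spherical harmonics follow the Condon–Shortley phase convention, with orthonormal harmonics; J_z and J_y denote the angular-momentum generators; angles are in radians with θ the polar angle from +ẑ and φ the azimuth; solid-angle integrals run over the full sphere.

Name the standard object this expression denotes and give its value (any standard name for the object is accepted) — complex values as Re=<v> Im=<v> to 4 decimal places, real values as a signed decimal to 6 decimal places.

This is a Wigner D-matrix element — the rotation-matrix element ⟨l m'| R(α,β,γ) |l m⟩ in the angular-momentum basis.
First d^2_{1,1}(β=0.2819), then the phase factors e^{-i(1)α} and e^{-i(1)γ}:
Half-angle: c=0.990083, s=0.140484. N=√(6·1·6·1)=6.000000
k: max(0,(1)−(1))=0 … min(2+(1),2−(1))=1
  k=0: (−1)^0·6.0000/(6)·0.9901^4·0.1405^0 = +0.960918
  k=1: (−1)^1·6.0000/(2)·0.9901^2·0.1405^2 = -0.058039
d^2_{1,1}(0.2819) = +0.960918 -0.058039 = +0.902880
D = (-0.455829-0.890067i)·(+0.902880)·(-0.992209+0.124583i) = +0.508470+0.746089i

Wigner D-matrix element, Re=0.5085 Im=0.7461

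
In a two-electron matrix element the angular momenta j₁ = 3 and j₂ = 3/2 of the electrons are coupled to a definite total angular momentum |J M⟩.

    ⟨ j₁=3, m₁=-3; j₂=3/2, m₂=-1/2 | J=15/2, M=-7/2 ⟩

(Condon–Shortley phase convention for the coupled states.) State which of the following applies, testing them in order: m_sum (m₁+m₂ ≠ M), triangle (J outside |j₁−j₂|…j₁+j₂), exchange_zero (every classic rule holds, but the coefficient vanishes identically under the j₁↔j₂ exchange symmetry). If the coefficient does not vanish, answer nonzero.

m-sum: m₁+m₂ = -3+(-1/2) = -7/2, M = -7/2  ✓
triangle: need |j₁−j₂| ≤ J ≤ j₁+j₂, i.e. J ∈ [3/2, 9/2]; J = 15/2 is outside ✗ ⇒ coefficient is 0

triangle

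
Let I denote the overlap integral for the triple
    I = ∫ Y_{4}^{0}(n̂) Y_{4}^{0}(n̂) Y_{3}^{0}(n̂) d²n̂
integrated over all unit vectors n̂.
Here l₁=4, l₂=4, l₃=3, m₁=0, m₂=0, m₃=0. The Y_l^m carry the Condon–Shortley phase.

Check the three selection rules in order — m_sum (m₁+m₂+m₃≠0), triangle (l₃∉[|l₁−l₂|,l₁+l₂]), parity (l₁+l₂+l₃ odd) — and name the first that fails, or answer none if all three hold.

Σmᵢ = 0  ✓
l₃∈[|l₁−l₂|,l₁+l₂]=[0,8], have l₃=3  ✓
Σlᵢ = 11 ⇒ odd  ✗

parity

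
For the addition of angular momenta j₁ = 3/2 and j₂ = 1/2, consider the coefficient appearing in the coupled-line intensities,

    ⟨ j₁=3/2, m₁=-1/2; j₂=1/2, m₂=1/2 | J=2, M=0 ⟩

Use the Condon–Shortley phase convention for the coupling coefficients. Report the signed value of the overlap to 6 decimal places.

+0.707107  (= +√(1/2))

√[5·0!3!1!/5! · 1!2!1!0!2!2!] = √(2)
  +(−1)^0/∏(0,0,2,1,1,0)! = 1/2  (running 1/2)
⟨..|..⟩ = √(2)·(1/2) = +0.707107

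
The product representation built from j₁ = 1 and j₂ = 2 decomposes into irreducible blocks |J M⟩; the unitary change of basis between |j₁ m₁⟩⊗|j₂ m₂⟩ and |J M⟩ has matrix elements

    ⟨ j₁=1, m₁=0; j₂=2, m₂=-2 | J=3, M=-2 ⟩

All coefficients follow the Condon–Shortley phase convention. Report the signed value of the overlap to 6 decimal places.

√[7·0!2!4!/7! · 1!1!0!4!1!5!] = √(192)
  +(−1)^0/∏(0,0,1,0,1,4)! = 1/24  (running 1/24)
⟨..|..⟩ = √(192)·(1/24) = +0.577350

+√(1/3) ≈ +0.577350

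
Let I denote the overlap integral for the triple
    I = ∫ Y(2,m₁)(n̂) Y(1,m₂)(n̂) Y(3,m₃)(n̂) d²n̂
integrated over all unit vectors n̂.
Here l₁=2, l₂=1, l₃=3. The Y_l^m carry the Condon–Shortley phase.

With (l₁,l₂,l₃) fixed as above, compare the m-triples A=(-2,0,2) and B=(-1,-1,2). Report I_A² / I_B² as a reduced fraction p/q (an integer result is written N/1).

1/2

l's match ⇒ only the (l;m) 3-j factors differ between A and B.
A: triangle coeff Δ(2,1,3) = 1/105; Σ_t [0,0]: t=0:+1/24 = 1/24; (3j)²=1/21 [(2 1 3; -2 0 2)], sign=-1
B: triangle coeff Δ(2,1,3) = 1/105; Σ_t [0,0]: t=0:+1/12 = 1/12; (3j)²=2/21 [(2 1 3; -1 -1 2)], sign=-1
I_A²/I_B² = (1/21)/(2/21) = 1/2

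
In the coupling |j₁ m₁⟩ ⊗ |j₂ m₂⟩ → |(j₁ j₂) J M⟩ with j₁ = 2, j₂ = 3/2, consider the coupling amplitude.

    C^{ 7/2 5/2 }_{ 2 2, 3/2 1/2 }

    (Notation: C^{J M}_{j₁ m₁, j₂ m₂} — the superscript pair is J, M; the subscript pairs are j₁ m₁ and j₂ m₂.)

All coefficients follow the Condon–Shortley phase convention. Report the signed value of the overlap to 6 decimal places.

√[8·0!4!3!/8! · 4!0!2!1!6!1!] = √(6912/7)
  +(−1)^0/∏(0,0,0,2,4,1)! = 1/48  (running 1/48)
⟨..|..⟩ = √(6912/7)·(1/48) = +0.654654

+0.654654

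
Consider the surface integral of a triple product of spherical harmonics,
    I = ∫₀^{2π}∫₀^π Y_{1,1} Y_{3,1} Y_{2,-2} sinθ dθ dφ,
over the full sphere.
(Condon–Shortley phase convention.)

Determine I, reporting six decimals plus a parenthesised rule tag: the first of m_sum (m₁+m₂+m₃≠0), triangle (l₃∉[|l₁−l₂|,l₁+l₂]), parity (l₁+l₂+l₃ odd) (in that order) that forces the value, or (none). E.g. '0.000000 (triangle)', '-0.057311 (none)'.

m-sum 0 ✓  L=6 even ✓  2≤2≤4 ✓
Π(2lᵢ+1) = 3×7×5 = 105
triangle coeff Δ(1,3,2) = 1/105
Σ_t [1,1]: t=1:−1/4 = -1/4
(3j)²=3/35 [(1 3 2; 0 0 0)], sign=-1
Σ_t [0,0]: t=0:+1/48 = 1/48
(3j)²=1/105 [(1 3 2; 1 1 -2)], sign=+1
⇒ 4πI² = 3/35
I = (-1)√(3/35/(4π)) = -0.08258890
No selection rule forces the value: the integral is nonzero (none).

-0.082589 (none)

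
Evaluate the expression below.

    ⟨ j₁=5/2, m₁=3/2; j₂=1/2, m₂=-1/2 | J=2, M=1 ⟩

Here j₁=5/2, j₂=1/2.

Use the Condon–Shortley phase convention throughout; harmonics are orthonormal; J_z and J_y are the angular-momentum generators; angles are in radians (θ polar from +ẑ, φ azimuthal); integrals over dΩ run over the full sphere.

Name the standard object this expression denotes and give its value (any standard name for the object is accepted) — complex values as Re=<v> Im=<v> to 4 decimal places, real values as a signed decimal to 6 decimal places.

Clebsch–Gordan coefficient, +√(2/3) ≈ +0.816497

This is a Clebsch–Gordan (vector-coupling) coefficient.
triangle: 1!·4!·0!/6! = 24/720
(j±m)!: 4!·1!·0!·1!·3!·1! = 144
prefactor² = (2J+1)·Δ·N² = 24
  k=0: +1/(0!·1!·1!·0!·3!·0!) = 1/6
Σ = 1/6  ⇒  CG² = 24·(1/6)² = 2/3
CG = +√(2/3) = +0.816497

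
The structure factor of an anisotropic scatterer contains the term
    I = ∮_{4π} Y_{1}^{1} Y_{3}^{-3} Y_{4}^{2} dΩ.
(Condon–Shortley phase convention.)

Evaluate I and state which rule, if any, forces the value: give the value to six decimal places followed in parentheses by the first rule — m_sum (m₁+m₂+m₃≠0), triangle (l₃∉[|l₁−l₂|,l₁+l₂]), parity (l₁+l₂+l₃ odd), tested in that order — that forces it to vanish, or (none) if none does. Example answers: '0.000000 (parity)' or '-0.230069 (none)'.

Rules hold: Σm=0, L=8 even, 2≤4≤4.
N = 3·7·9 = 189
Δ = 0!·2!·6!/9! = 1/252
Racah Σ t=0..0: t=0:+1/36 = 1/36
⇒ 3j(1 3 4; 0 0 0)² = 4/63, sgn +1
Racah Σ t=0..0: t=0:+1/1440 = 1/1440
⇒ 3j(1 3 4; 1 -3 2)² = 1/252, sgn +1
4πI² = N·(3j₀)²·(3jₘ)² = 1/21
I = +1·√(0.047619/4π) = 0.06155813
No selection rule forces the value: the integral is nonzero (none).

0.061558 (none)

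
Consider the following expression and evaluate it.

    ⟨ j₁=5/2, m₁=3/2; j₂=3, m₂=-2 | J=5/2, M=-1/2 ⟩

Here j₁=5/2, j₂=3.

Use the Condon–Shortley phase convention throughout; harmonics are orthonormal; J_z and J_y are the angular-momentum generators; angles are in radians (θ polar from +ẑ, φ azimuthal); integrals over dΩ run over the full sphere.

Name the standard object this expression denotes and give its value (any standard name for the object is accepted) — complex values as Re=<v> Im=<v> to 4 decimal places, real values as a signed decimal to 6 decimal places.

This is a Clebsch–Gordan (vector-coupling) coefficient.
j₁+j₂−J=3  J+j₁−j₂=2  J−j₁+j₂=3  j₁+j₂+J+1=9
(j₁±m₁, j₂±m₂, J±M) = (4,1,1,5,2,3)
P² = 288/7
sum k=0..1:
  [0] +1/12 = 1/12
  [1] −1/24 = -1/24
S = 1/24
C² = P²·S² = 1/14 ; C = +0.267261

Clebsch–Gordan coefficient, +√(1/14) ≈ +0.267261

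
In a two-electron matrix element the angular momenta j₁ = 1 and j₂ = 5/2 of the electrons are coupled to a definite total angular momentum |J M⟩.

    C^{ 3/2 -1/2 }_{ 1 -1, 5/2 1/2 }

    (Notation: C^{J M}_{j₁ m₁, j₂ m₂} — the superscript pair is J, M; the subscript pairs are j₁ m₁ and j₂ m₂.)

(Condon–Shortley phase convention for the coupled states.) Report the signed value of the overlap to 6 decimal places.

j₁+j₂−J=2  J+j₁−j₂=0  J−j₁+j₂=3  j₁+j₂+J+1=6
(j₁±m₁, j₂±m₂, J±M) = (0,2,3,2,1,2)
P² = 16/5
sum k=2..2:
  [2] +1/4 = 1/4
S = 1/4
C² = P²·S² = 1/5 ; C = +0.447214

+√(1/5) ≈ +0.447214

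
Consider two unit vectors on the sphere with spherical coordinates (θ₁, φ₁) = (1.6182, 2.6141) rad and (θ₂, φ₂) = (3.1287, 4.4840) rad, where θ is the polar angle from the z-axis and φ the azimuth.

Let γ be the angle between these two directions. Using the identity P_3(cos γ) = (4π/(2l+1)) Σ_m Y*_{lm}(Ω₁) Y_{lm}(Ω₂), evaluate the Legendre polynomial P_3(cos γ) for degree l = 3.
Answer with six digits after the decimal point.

-0.065174

Summing Y*_{l m}(θ₁,φ₁)·Y_{l m}(θ₂,φ₂) over m ∈ [−3, 3]; prefactor 4π/(2·3+1) = 1.795196:
  m=-3: (+0.004857+0.415791i) × (+0.000001-0.000001i) = +0.000000+0.000000i  (running Σ = +0.000000+0.000000i)
  m=-2: (-0.023833+0.042032i) × (+0.000152+0.000075i) = -0.000007+0.000005i  (running Σ = -0.000006+0.000005i)
  m=-1: (+0.275806-0.160672i) × (-0.003773+0.016230i) = +0.001567+0.005082i  (running Σ = +0.001561+0.005087i)
  m=0: (+0.052851-0.000000i) × (-0.745981+0.000000i) = -0.039426+0.000000i  (running Σ = -0.037865+0.005087i)
  m=1: (-0.275806-0.160672i) × (+0.003773+0.016230i) = +0.001567-0.005082i  (running Σ = -0.036298+0.000005i)
  m=2: (-0.023833-0.042032i) × (+0.000152-0.000075i) = -0.000007-0.000005i  (running Σ = -0.036305+0.000000i)
  m=3: (-0.004857+0.415791i) × (-0.000001-0.000001i) = +0.000000-0.000000i  (running Σ = -0.036305-0.000000i)
Σ over m = -0.036305-0.000000i; ×(4π/7) → -0.065174-0.000000i. Real part: -0.065174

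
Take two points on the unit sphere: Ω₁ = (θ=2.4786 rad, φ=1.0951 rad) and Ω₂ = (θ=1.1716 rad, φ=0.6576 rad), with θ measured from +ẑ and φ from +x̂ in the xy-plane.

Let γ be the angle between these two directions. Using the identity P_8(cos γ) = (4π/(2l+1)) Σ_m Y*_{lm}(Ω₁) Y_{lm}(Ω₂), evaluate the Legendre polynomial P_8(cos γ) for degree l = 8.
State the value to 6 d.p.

-0.056959

Addition theorem: P_8(cos γ) = (4π/17) Σ_m Y*_{lm}(Ω₁) Y_{lm}(Ω₂), m = −8…8:
  m=-8: (-0.008359, 0.006541) × (0.139563, 0.228446) = (-0.002661, -0.000997)  (running Σ = (-0.002661, -0.000997))
  m=-7: (-0.010176, -0.053405) × (-0.049225, 0.449030) = (0.024482, -0.001940)  (running Σ = (0.021821, -0.002937))
  m=-6: (0.163216, 0.048247) × (-0.202296, 0.209969) = (-0.043148, 0.024510)  (running Σ = (-0.021328, 0.021573))
  m=-5: (-0.247172, 0.258442) × (0.152381, -0.022470) = (-0.031857, 0.044936)  (running Σ = (-0.053184, 0.066509))
  m=-4: (-0.157125, -0.455767) × (0.307124, 0.172274) = (0.030260, -0.167046)  (running Σ = (-0.022925, -0.100537))
  m=-3: (0.301532, 0.043633) × (0.003924, 0.009229) = (0.000780, 0.002954)  (running Σ = (-0.022144, -0.097583))
  m=-2: (0.099571, -0.139649) × (0.084096, -0.321823) = (-0.036569, -0.043788)  (running Σ = (-0.058713, -0.141371))
  m=-1: (0.183569, 0.356339) × (0.060802, -0.046955) = (0.027893, 0.013047)  (running Σ = (-0.030819, -0.128325))
  m=0: (0.048126, -0.000000) × (-0.320338, 0.000000) = (-0.015417, 0.000000)  (running Σ = (-0.046236, -0.128325))
  m=1: (-0.183569, 0.356339) × (-0.060802, -0.046955) = (0.027893, -0.013047)  (running Σ = (-0.018343, -0.141371))
  m=2: (0.099571, 0.139649) × (0.084096, 0.321823) = (-0.036569, 0.043788)  (running Σ = (-0.054911, -0.097583))
  m=3: (-0.301532, 0.043633) × (-0.003924, 0.009229) = (0.000780, -0.002954)  (running Σ = (-0.054131, -0.100537))
  m=4: (-0.157125, 0.455767) × (0.307124, -0.172274) = (0.030260, 0.167046)  (running Σ = (-0.023871, 0.066509))
  m=5: (0.247172, 0.258442) × (-0.152381, -0.022470) = (-0.031857, -0.044936)  (running Σ = (-0.055728, 0.021573))
  m=6: (0.163216, -0.048247) × (-0.202296, -0.209969) = (-0.043148, -0.024510)  (running Σ = (-0.098876, -0.002937))
  m=7: (0.010176, -0.053405) × (0.049225, 0.449030) = (0.024482, 0.001940)  (running Σ = (-0.074395, -0.000997))
  m=8: (-0.008359, -0.006541) × (0.139563, -0.228446) = (-0.002661, 0.000997)  (running Σ = (-0.077056, -0.000000))
Σ over m = (-0.077056, -0.000000); ×(4π/17) → (-0.056959, -0.000000). Real part: -0.056959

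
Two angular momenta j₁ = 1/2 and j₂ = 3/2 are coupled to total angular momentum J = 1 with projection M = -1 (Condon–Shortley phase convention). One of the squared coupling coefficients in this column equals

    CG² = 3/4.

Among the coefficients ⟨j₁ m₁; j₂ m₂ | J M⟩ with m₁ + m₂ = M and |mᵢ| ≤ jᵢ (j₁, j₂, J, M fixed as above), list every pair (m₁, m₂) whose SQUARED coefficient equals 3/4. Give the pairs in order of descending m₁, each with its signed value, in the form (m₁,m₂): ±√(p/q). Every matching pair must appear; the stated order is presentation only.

Admissible pairs with m₁+m₂ = M = -1: (-1/2,-1/2), (1/2,-3/2)
  (m₁,m₂)=(1/2,-3/2): CG² = 3/4, CG = +√(3/4)   ← matches the target
  (m₁,m₂)=(-1/2,-1/2): CG² = 1/4, CG = −√(1/4)
Pairs with CG² = 3/4: (1/2,-3/2): +√(3/4)

(1/2,-3/2): +√(3/4)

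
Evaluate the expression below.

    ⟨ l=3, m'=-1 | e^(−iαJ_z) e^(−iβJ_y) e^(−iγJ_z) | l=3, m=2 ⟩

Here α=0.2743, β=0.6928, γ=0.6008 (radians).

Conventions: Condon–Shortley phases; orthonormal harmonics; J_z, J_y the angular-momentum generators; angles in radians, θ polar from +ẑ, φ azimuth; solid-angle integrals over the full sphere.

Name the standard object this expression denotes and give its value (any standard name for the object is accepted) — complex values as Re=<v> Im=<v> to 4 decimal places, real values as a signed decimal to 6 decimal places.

Wigner D-matrix element, Re=0.1155 Im=-0.1540

This is a Wigner D-matrix element — the rotation-matrix element ⟨l m'| R(α,β,γ) |l m⟩ in the angular-momentum basis.
First d^3_{-1,2}(β=0.6928), then the phase factors e^{-i(-1)α} and e^{-i(2)γ}:
Half-angle: c=0.940601, s=0.339514. N=√(2·24·120·1)=75.894664
k: max(0,(2)−(-1))=3 … min(3+(2),3−(-1))=4
  k=3: (−1)^0·75.8947/(12)·0.9406^3·0.3395^3 = +0.205977
  k=4: (−1)^1·75.8947/(24)·0.9406^1·0.3395^5 = -0.013418
d^3_{-1,2}(0.6928) = +0.205977 -0.013418 = +0.192559
D = (+0.962615+0.270873i)·(+0.192559)·(+0.360866-0.932618i) = +0.115535-0.154048i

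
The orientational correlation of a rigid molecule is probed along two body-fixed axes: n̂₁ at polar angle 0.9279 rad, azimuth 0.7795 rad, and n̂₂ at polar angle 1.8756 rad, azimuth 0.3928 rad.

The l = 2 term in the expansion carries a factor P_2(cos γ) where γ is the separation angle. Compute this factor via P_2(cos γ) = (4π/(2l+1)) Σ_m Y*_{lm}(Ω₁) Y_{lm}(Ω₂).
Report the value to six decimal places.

-0.083127

Expand P_2 via completeness: Σ_{m} conj(Y_{2,m}) at Ω₁ times Y_{2,m} at Ω₂ —
  term(m=-2) = +0.062231+0.060756i   from Y*(Ω₁)=+0.002919+0.247423i, Y(Ω₂)=+0.248487-0.248588i
  term(m=-1) = -0.075928-0.030918i   from Y*(Ω₁)=+0.263660+0.260568i, Y(Ω₂)=-0.204316+0.084655i
  term(m=+0) = -0.005681+0.000000i   from Y*(Ω₁)=+0.024682-0.000000i, Y(Ω₂)=-0.230176+0.000000i
  term(m=+1) = -0.075928+0.030918i   from Y*(Ω₁)=-0.263660+0.260568i, Y(Ω₂)=+0.204316+0.084655i
  term(m=+2) = +0.062231-0.060756i   from Y*(Ω₁)=+0.002919-0.247423i, Y(Ω₂)=+0.248487+0.248588i
Total Σ_m = -0.033075+0.000000i. Multiply by 2.513274: -0.083127+0.000000i. P_2(cos γ) = -0.083127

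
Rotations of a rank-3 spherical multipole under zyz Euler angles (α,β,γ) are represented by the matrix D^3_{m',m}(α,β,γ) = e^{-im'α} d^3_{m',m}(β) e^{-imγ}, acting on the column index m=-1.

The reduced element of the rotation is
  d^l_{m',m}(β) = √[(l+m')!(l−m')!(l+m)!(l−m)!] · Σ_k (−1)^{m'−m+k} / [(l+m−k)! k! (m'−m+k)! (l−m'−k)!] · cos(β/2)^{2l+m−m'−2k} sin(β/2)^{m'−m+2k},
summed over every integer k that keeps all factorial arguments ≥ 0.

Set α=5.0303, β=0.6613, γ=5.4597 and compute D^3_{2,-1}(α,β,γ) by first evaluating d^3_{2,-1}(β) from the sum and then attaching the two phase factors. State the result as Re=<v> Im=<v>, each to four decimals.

Re=0.0192 Im=-0.1713

D^3_{2,-1}(5.0303,0.6613,5.4597) = e^{-i·2·5.0303}·d^3_{2,-1}(0.6613)·e^{-i·-1·5.4597}. Compute d first:
Half-angle: c=0.945832, s=0.324658. N=√(120·1·2·24)=75.894664
k∈{0,1} keeps every argument non-negative
  k=0: (−1)^3·75.8947/(12)·0.9458^3·0.3247^3 = -0.183126
  k=1: (−1)^4·75.8947/(24)·0.9458^1·0.3247^5 = +0.010788
d^3_{2,-1}(0.6613) = -0.183126 +0.010788 = -0.172338
D = (-0.804584+0.593839i)·(-0.172338)·(+0.679669-0.733519i) = +0.019174-0.171268i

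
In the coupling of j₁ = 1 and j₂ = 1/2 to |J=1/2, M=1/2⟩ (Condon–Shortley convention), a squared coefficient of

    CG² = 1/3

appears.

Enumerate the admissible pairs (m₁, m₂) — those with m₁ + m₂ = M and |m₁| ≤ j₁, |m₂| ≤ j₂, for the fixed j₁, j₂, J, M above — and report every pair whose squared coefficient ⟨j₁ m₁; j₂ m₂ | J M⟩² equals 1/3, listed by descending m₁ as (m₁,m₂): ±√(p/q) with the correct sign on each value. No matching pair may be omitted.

Admissible pairs with m₁+m₂ = M = 1/2: (0,1/2), (1,-1/2)
  (m₁,m₂)=(1,-1/2): CG² = 2/3, CG = +√(2/3)
  (m₁,m₂)=(0,1/2): CG² = 1/3, CG = −√(1/3)   ← matches the target
Pairs with CG² = 1/3: (0,1/2): −√(1/3)

(0,1/2): −√(1/3)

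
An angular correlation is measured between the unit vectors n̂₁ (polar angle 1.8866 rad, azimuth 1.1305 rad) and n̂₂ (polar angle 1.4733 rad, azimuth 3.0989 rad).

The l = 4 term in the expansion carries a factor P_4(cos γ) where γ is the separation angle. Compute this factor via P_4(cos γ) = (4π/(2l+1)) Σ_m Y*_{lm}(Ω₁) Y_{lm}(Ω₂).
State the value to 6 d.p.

-0.106501

Addition theorem: P_4(cos γ) = (4π/9) Σ_m Y*_{lm}(Ω₁) Y_{lm}(Ω₂), m = −4…4:
  m=-4: (-0.068368-0.354749i) × (+0.427870+0.073786i) = -0.003077-0.156831i  (running Σ = -0.003077-0.156831i)
  m=-3: (+0.323504+0.082572i) × (-0.119129-0.015342i) = -0.037272-0.014800i  (running Σ = -0.040349-0.171631i)
  m=-2: (+0.062502-0.075697i) × (-0.308248-0.026384i) = -0.021263+0.021685i  (running Σ = -0.061612-0.149946i)
  m=-1: (+0.138386+0.293724i) × (+0.134335+0.005739i) = +0.016905+0.040252i  (running Σ = -0.044708-0.109695i)
  m=0: (+0.045684-0.000000i) × (+0.287618+0.000000i) = +0.013139+0.000000i  (running Σ = -0.031568-0.109695i)
  m=1: (-0.138386+0.293724i) × (-0.134335+0.005739i) = +0.016905-0.040252i  (running Σ = -0.014664-0.149946i)
  m=2: (+0.062502+0.075697i) × (-0.308248+0.026384i) = -0.021263-0.021685i  (running Σ = -0.035927-0.171631i)
  m=3: (-0.323504+0.082572i) × (+0.119129-0.015342i) = -0.037272+0.014800i  (running Σ = -0.073199-0.156831i)
  m=4: (-0.068368+0.354749i) × (+0.427870-0.073786i) = -0.003077+0.156831i  (running Σ = -0.076276+0.000000i)
Total Σ_m = -0.076276+0.000000i. Multiply by 1.396263: -0.106501+0.000000i. P_4(cos γ) = -0.106501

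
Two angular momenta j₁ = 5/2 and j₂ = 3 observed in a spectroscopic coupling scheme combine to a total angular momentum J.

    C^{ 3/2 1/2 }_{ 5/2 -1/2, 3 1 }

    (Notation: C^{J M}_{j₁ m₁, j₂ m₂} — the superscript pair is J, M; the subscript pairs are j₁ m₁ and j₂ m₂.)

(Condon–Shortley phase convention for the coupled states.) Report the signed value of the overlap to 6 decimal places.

−√(1/105) ≈ -0.097590

j₁+j₂−J=4  J+j₁−j₂=1  J−j₁+j₂=2  j₁+j₂+J+1=8
(j₁±m₁, j₂±m₂, J±M) = (2,3,4,2,2,1)
P² = 192/35
sum k=2..3:
  [2] +1/8 = 1/8
  [3] −1/6 = -1/6
S = -1/24
C² = P²·S² = 1/105 ; C = -0.097590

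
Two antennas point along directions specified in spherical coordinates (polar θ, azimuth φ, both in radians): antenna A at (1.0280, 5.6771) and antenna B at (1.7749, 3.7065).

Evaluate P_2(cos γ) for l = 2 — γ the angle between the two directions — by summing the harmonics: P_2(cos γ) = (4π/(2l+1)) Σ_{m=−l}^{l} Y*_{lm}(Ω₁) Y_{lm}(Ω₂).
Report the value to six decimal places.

Expand P_2 via completeness: Σ_{m} conj(Y_{2,m}) at Ω₁ times Y_{2,m} at Ω₂ —
  m=-2: Y*=+0.099405-0.265196i  Y=+0.158099-0.334969i  product -0.073117-0.075225i
  m=-1: Y*=+0.280830-0.194645i  Y=+0.129514-0.082087i  product +0.020394-0.048262i
  m=+0: Y*=-0.062947-0.000000i  Y=-0.276520+0.000000i  product +0.017406+0.000000i
  m=+1: Y*=-0.280830-0.194645i  Y=-0.129514-0.082087i  product +0.020394+0.048262i
  m=+2: Y*=+0.099405+0.265196i  Y=+0.158099+0.334969i  product -0.073117+0.075225i
Σ over m = -0.088040+0.000000i; ×(4π/5) → -0.221269+0.000000i. Real part: -0.221269

-0.221269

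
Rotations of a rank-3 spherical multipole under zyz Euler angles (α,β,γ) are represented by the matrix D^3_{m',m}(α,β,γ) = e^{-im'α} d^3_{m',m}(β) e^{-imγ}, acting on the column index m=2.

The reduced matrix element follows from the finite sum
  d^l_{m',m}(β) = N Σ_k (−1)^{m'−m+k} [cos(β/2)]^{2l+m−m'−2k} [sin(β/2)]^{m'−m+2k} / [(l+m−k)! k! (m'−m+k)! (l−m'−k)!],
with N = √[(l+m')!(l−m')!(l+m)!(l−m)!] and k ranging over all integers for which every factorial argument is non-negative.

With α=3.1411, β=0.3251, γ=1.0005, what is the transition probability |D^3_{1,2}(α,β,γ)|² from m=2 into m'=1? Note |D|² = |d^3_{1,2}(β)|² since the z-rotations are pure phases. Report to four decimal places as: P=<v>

D^3_{1,2}(3.1411,0.3251,1.0005) = e^{-i·1·3.1411}·d^3_{1,2}(0.3251)·e^{-i·2·1.0005}. Compute d first:
Half-angle: c=0.986818, s=0.161835. N=√(24·2·120·1)=75.894664
k∈{1,2} keeps every argument non-negative
  k=1: (−1)^0·75.8947/(24)·0.9868^5·0.1618^1 = +0.478914
  k=2: (−1)^1·75.8947/(12)·0.9868^3·0.1618^3 = -0.025761
d^3_{1,2}(0.3251) = +0.478914 -0.025761 = +0.453153
|D^3_{1,2}|² = |d^3_{1,2}(β)|² = (+0.453153)² = 0.205348 (the z-rotation phases have unit modulus)

P=0.2053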